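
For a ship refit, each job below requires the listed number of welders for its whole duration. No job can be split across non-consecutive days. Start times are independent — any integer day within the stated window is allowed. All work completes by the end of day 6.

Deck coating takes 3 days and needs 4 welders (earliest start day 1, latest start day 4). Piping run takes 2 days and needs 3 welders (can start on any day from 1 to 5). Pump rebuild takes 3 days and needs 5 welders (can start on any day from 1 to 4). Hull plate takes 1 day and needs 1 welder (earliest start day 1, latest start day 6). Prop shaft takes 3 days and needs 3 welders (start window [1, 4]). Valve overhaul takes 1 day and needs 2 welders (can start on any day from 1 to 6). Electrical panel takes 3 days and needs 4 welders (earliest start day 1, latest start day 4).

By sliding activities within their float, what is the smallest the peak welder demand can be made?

Early-start (Deck coating@1, Piping run@1, Pump rebuild@1, Hull plate@1, Prop shaft@1, Valve overhaul@1, Electrical panel@1) gives peak 22: d1:22  d2:19  d3:16  d4:0  d5:0  d6:0.
Shift Pump rebuild→4, Hull plate→3, Valve overhaul→3, Electrical panel→4.
Schedule Deck coating@1, Piping run@1, Pump rebuild@4, Hull plate@3, Prop shaft@1, Valve overhaul@3, Electrical panel@4: d1:10  d2:10  d3:10  d4:9  d5:9  d6:9 — peak 10.
Total welder-days = 57 over 6 days ⇒ peak ≥ ⌈57/6⌉ = 10, so 10 is optimal.

10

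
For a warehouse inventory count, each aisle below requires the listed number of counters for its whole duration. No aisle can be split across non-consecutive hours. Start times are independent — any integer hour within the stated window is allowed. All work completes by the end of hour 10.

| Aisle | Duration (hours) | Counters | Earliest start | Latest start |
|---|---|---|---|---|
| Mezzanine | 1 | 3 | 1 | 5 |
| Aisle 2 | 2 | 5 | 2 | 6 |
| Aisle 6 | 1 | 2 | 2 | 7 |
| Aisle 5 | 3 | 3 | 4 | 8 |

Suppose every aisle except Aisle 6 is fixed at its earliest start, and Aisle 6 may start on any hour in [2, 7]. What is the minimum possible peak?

5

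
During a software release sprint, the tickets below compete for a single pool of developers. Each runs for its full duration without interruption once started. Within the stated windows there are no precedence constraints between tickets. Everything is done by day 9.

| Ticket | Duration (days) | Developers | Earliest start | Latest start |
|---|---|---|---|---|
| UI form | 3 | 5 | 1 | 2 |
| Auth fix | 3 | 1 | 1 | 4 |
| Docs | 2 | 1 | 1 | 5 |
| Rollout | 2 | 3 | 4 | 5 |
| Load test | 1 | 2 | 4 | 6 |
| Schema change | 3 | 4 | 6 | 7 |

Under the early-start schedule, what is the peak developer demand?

7

Early-start schedule: UI form@1, Auth fix@1, Docs@1, Rollout@4, Load test@4, Schema change@6.
Load per day: day 1: 7, day 2: 7, day 3: 6, day 4: 5, day 5: 3, day 6: 4, day 7: 4, day 8: 4, day 9: 0.
Peak is 7.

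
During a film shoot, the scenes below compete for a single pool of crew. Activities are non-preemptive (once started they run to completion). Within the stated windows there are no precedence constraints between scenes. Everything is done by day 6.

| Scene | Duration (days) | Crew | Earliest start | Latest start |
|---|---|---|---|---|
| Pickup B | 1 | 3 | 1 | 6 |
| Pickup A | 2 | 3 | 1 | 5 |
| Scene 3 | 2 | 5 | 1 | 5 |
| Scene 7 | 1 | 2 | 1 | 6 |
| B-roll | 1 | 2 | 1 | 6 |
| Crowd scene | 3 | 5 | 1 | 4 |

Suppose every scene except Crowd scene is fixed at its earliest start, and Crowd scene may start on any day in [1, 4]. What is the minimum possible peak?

Crowd scene@1: d1:20  d2:13  d3:5  d4:0  d5:0  d6:0 → peak 20
Crowd scene@2: d1:15  d2:13  d3:5  d4:5  d5:0  d6:0 → peak 15
Crowd scene@3: d1:15  d2:8  d3:5  d4:5  d5:5  d6:0 → peak 15
Crowd scene@4: d1:15  d2:8  d3:0  d4:5  d5:5  d6:5 → peak 15
Best is Crowd scene@2, peak 15.

15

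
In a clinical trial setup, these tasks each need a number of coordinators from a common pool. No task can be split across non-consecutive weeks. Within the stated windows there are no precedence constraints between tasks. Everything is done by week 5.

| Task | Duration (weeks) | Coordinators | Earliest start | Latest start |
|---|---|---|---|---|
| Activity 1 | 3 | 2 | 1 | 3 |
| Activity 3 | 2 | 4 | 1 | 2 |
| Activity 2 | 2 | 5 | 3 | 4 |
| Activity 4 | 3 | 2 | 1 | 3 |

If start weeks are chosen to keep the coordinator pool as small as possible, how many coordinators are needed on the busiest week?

Early-start (Activity 1@1, Activity 3@1, Activity 2@3, Activity 4@1) gives peak 9: w1:8  w2:8  w3:9  w4:5  w5:0.
Shift Activity 2→4, Activity 4→3.
Schedule Activity 1@1, Activity 3@1, Activity 2@4, Activity 4@3: w1:6  w2:6  w3:4  w4:7  w5:7 — peak 7.

7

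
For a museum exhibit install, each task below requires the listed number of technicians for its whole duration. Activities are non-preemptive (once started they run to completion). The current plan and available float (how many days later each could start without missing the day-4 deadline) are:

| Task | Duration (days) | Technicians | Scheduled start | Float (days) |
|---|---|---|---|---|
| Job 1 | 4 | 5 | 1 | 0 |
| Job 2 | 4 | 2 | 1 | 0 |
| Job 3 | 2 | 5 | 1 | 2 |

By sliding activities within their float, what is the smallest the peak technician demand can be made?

Schedule Job 1@1, Job 2@1, Job 3@1: d1:12  d2:12  d3:7  d4:7 — peak 12.
No arrangement of the 3 feasible schedules does better.

12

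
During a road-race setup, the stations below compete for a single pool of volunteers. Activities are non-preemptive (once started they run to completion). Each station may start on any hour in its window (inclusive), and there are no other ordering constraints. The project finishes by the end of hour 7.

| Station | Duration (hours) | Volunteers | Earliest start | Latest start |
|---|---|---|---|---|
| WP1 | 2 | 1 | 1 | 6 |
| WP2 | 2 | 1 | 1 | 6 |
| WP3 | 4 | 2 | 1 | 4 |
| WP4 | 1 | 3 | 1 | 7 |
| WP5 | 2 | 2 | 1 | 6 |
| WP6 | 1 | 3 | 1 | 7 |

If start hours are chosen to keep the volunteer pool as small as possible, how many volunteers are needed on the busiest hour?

4

Early-start (WP1@1, WP2@1, WP3@1, WP4@1, WP5@1, WP6@1) gives peak 12: h1:12  h2:6  h3:2  h4:2  h5:0  h6:0  h7:0.
Shift WP4→5, WP5→3, WP6→6.
Schedule WP1@1, WP2@1, WP3@1, WP4@5, WP5@3, WP6@6: h1:4  h2:4  h3:4  h4:4  h5:3  h6:3  h7:0 — peak 4.
Total volunteer-hours = 22 over 7 hours ⇒ peak ≥ ⌈22/7⌉ = 4, so 4 is optimal.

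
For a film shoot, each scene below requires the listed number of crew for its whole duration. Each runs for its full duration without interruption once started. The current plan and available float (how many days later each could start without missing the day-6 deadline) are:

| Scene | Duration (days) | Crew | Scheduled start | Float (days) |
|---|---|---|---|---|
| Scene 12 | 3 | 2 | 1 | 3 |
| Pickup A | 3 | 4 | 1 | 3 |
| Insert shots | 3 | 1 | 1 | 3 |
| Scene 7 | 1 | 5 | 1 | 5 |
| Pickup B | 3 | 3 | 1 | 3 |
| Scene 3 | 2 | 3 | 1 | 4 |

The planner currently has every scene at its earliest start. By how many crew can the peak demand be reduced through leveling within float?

10

Early-start peak: d1:18  d2:13  d3:10  d4:0  d5:0  d6:0 ⇒ 18.
Leveled (Scene 12@1, Pickup A@1, Insert shots@1, Scene 7@4, Pickup B@4, Scene 3@5): d1:7  d2:7  d3:7  d4:8  d5:6  d6:6 ⇒ 8.
Reduction 18 − 8 = 10.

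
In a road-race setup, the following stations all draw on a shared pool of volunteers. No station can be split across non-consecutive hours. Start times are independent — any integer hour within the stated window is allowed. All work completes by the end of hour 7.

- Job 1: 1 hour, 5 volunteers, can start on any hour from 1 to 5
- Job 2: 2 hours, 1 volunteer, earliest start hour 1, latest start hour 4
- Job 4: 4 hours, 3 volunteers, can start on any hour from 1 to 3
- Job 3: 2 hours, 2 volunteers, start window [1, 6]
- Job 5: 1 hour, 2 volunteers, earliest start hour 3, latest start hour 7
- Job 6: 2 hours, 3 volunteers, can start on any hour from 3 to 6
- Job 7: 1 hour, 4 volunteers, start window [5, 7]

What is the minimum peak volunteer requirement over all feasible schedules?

6

Early-start (Job 1@1, Job 2@1, Job 4@1, Job 3@1, Job 5@3, Job 6@3, Job 7@5) gives peak 11: h1:11  h2:6  h3:8  h4:6  h5:4  h6:0  h7:0.
Shift Job 4→2, Job 3→2, Job 5→4, Job 6→5, Job 7→7.
Schedule Job 1@1, Job 2@1, Job 4@2, Job 3@2, Job 5@4, Job 6@5, Job 7@7: h1:6  h2:6  h3:5  h4:5  h5:6  h6:3  h7:4 — peak 6.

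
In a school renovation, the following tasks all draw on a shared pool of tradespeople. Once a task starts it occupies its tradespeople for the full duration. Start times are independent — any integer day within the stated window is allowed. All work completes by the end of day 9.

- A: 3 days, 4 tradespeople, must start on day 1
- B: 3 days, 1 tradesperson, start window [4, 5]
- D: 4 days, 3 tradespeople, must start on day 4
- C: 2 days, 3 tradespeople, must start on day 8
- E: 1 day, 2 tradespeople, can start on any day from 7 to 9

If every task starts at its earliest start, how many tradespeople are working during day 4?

At early start, day 4 has: B, D.
Demand: 1 + 3 = 4.

4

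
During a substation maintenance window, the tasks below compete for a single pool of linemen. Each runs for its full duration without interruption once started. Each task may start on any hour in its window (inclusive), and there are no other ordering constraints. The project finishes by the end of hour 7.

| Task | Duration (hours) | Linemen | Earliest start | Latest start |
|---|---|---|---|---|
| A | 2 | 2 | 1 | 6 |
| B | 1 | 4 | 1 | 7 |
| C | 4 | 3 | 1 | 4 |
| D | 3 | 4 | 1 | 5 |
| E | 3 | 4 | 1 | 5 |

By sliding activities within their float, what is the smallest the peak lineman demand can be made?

7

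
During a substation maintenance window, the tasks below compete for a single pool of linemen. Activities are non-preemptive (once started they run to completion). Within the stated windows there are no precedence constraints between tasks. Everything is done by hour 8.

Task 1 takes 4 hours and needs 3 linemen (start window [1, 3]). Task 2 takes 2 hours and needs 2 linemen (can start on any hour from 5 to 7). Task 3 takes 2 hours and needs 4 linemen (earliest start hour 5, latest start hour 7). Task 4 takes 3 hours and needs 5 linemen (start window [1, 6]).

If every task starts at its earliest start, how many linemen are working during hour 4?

At early start, hour 4 has: Task 1.
Demand: 3 = 3.

3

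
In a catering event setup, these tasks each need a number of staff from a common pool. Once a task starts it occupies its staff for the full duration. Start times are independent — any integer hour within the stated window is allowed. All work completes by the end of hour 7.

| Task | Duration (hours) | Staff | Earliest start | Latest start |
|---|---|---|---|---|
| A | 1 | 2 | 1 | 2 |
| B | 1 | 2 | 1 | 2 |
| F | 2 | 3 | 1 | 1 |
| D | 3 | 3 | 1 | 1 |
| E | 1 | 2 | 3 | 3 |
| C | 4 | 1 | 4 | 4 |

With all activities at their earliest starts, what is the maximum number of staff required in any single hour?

10

Early-start schedule: A@1, B@1, F@1, D@1, E@3, C@4.
Load per hour: hour 1: 10, hour 2: 6, hour 3: 5, hour 4: 1, hour 5: 1, hour 6: 1, hour 7: 1.
Peak is 10.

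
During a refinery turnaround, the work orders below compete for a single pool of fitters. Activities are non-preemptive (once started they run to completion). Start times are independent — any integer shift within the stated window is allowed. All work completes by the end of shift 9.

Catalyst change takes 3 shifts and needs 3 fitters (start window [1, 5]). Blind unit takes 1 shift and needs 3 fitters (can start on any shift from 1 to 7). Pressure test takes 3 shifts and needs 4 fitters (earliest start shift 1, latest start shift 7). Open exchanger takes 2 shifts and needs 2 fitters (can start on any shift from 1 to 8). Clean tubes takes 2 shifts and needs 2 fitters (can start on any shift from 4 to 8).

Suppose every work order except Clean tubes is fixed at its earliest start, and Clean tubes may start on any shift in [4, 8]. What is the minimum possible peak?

Clean tubes@4: s1:12  s2:9  s3:7  s4:2  s5:2  s6:0  s7:0  s8:0  s9:0 → peak 12
Clean tubes@5: s1:12  s2:9  s3:7  s4:0  s5:2  s6:2  s7:0  s8:0  s9:0 → peak 12
Clean tubes@6: s1:12  s2:9  s3:7  s4:0  s5:0  s6:2  s7:2  s8:0  s9:0 → peak 12
Clean tubes@7: s1:12  s2:9  s3:7  s4:0  s5:0  s6:0  s7:2  s8:2  s9:0 → peak 12
Clean tubes@8: s1:12  s2:9  s3:7  s4:0  s5:0  s6:0  s7:0  s8:2  s9:2 → peak 12
Best is Clean tubes@4, peak 12.

12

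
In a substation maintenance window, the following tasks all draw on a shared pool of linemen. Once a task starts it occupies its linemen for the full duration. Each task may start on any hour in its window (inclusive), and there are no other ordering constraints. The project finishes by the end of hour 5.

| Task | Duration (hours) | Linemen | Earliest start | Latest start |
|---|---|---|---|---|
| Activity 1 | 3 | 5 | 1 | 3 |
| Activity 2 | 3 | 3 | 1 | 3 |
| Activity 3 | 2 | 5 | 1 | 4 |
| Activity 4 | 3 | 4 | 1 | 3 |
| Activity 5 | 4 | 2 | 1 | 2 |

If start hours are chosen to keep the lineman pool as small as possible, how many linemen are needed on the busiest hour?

Early-start (Activity 1@1, Activity 2@1, Activity 3@1, Activity 4@1, Activity 5@1) gives peak 19: h1:19  h2:19  h3:14  h4:2  h5:0.
Shift Activity 3→4.
Schedule Activity 1@1, Activity 2@1, Activity 3@4, Activity 4@1, Activity 5@1: h1:14  h2:14  h3:14  h4:7  h5:5 — peak 14.

14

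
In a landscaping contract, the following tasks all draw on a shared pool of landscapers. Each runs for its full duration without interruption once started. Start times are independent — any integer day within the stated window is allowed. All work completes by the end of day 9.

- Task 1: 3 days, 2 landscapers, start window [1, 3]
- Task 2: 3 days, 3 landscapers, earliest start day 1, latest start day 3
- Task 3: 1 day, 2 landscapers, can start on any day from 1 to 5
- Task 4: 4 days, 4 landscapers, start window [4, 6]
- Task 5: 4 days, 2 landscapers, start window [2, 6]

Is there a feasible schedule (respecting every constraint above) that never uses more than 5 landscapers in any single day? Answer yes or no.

no

The minimum achievable peak is 6; 5 < 6, so no feasible schedule stays within the cap.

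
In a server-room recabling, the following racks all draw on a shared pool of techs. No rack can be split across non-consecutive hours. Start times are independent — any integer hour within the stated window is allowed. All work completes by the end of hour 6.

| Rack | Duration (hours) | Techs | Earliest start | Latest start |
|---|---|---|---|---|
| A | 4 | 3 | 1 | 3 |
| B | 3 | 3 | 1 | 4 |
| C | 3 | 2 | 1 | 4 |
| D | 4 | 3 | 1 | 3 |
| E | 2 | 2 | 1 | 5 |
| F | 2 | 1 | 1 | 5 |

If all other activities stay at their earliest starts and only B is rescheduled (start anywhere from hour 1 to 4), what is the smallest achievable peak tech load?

11

B@1: h1:14  h2:14  h3:11  h4:6  h5:0  h6:0 → peak 14
B@2: h1:11  h2:14  h3:11  h4:9  h5:0  h6:0 → peak 14
B@3: h1:11  h2:11  h3:11  h4:9  h5:3  h6:0 → peak 11
B@4: h1:11  h2:11  h3:8  h4:9  h5:3  h6:3 → peak 11
Best is B@3, peak 11.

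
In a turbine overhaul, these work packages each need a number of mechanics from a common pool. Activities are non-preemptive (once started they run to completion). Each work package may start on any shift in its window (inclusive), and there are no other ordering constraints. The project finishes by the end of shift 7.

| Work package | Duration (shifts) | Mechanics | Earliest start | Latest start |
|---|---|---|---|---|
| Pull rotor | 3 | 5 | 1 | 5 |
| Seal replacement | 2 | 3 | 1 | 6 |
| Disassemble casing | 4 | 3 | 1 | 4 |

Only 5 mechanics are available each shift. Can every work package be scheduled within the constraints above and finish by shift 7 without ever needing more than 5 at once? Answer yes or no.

no

The minimum achievable peak is 6; 5 < 6, so no feasible schedule stays within the cap.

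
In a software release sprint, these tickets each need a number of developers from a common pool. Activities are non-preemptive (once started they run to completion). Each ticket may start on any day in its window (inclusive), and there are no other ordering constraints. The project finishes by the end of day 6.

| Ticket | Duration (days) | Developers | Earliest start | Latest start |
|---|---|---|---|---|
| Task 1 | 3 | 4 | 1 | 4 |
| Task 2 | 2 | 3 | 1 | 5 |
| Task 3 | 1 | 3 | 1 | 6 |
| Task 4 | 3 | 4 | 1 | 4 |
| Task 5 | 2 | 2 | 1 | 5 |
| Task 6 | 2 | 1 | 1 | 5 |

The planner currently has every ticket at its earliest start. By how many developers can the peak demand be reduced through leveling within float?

Early-start peak: d1:17  d2:14  d3:8  d4:0  d5:0  d6:0 ⇒ 17.
Leveled (Task 1@1, Task 2@1, Task 3@3, Task 4@4, Task 5@4, Task 6@4): d1:7  d2:7  d3:7  d4:7  d5:7  d6:4 ⇒ 7.
Reduction 17 − 7 = 10.

10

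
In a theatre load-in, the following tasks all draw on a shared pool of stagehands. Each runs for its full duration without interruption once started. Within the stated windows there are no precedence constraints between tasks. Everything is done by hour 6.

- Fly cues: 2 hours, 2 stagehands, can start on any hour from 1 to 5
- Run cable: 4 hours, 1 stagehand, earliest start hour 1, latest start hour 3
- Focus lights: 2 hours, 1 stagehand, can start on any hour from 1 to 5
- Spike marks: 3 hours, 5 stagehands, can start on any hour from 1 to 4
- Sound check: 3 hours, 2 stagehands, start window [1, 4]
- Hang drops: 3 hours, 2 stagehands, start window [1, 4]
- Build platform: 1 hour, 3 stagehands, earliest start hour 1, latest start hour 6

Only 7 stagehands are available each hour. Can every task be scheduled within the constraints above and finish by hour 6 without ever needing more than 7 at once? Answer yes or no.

Schedule Fly cues@2, Run cable@2, Focus lights@4, Spike marks@4, Sound check@1, Hang drops@1, Build platform@1: h1:7  h2:7  h3:7  h4:7  h5:7  h6:5 — peak 7 ≤ 7.

yes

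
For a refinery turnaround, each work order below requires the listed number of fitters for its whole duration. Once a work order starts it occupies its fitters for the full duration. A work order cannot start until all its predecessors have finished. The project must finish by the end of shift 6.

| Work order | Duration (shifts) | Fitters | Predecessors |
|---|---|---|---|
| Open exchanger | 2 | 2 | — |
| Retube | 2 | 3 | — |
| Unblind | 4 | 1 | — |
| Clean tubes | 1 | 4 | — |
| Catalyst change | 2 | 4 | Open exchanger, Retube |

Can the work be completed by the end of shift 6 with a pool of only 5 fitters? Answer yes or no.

yes

Schedule Open exchanger@1, Retube@1, Unblind@3, Clean tubes@3, Catalyst change@4: s1:5  s2:5  s3:5  s4:5  s5:5  s6:1 — peak 5 ≤ 5.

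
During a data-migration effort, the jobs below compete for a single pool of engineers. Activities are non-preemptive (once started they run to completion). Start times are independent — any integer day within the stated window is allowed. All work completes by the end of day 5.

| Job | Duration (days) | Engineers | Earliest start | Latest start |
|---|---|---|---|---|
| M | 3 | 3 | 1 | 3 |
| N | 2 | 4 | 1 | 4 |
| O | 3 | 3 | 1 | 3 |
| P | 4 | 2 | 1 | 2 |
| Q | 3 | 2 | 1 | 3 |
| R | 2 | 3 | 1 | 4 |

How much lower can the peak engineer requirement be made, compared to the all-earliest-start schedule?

Early-start peak: d1:17  d2:17  d3:10  d4:2  d5:0 ⇒ 17.
Leveled (M@1, N@1, O@3, P@1, Q@3, R@4): d1:9  d2:9  d3:10  d4:10  d5:8 ⇒ 10.
Reduction 17 − 10 = 7.

7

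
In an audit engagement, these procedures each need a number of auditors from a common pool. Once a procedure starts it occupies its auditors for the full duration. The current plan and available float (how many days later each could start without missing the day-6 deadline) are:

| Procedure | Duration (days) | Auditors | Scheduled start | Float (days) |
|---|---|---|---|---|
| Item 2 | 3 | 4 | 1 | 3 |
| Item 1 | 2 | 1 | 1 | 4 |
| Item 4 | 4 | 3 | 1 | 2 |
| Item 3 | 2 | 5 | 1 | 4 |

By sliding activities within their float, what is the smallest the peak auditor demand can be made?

7

Early-start (Item 2@1, Item 1@1, Item 4@1, Item 3@1) gives peak 13: d1:13  d2:13  d3:7  d4:3  d5:0  d6:0.
Shift Item 1→4, Item 3→5.
Schedule Item 2@1, Item 1@4, Item 4@1, Item 3@5: d1:7  d2:7  d3:7  d4:4  d5:6  d6:5 — peak 7.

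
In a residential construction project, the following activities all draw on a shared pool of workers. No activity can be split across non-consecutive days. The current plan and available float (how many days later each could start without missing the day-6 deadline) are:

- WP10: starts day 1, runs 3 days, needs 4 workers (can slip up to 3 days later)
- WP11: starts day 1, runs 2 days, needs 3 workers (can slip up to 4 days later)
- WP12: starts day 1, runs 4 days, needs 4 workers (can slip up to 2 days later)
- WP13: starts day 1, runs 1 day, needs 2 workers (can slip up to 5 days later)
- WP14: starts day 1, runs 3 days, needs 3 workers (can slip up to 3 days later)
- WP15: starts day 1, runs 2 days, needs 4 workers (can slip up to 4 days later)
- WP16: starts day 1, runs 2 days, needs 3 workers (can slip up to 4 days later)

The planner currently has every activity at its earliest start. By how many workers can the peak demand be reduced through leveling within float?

12

Early-start peak: d1:23  d2:21  d3:11  d4:4  d5:0  d6:0 ⇒ 23.
Leveled (WP10@1, WP11@1, WP12@1, WP13@3, WP14@4, WP15@4, WP16@5): d1:11  d2:11  d3:10  d4:11  d5:10  d6:6 ⇒ 11.
Reduction 23 − 11 = 12.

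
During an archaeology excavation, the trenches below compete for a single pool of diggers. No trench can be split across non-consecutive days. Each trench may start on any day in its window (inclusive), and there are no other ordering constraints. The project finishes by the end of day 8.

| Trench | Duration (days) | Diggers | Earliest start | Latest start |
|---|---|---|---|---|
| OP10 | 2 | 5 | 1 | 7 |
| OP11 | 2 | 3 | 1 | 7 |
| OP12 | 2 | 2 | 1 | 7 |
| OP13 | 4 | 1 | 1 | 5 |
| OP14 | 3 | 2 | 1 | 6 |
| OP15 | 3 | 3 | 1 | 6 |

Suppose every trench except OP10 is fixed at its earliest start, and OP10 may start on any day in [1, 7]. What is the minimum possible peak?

OP10@1: d1:16  d2:16  d3:6  d4:1  d5:0  d6:0  d7:0  d8:0 → peak 16
OP10@2: d1:11  d2:16  d3:11  d4:1  d5:0  d6:0  d7:0  d8:0 → peak 16
OP10@3: d1:11  d2:11  d3:11  d4:6  d5:0  d6:0  d7:0  d8:0 → peak 11
OP10@4: d1:11  d2:11  d3:6  d4:6  d5:5  d6:0  d7:0  d8:0 → peak 11
OP10@5: d1:11  d2:11  d3:6  d4:1  d5:5  d6:5  d7:0  d8:0 → peak 11
OP10@6: d1:11  d2:11  d3:6  d4:1  d5:0  d6:5  d7:5  d8:0 → peak 11
OP10@7: d1:11  d2:11  d3:6  d4:1  d5:0  d6:0  d7:5  d8:5 → peak 11
Best is OP10@3, peak 11.

11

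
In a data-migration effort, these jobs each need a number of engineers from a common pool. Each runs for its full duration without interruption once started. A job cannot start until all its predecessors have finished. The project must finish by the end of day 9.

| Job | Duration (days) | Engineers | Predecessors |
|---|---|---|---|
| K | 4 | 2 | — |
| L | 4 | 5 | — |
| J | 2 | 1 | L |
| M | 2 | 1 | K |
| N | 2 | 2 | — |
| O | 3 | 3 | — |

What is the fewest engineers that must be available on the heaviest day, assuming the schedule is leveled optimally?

7

Early-start (K@1, L@1, J@5, M@5, N@1, O@1) gives peak 12: d1:12  d2:12  d3:10  d4:7  d5:2  d6:2  d7:0  d8:0  d9:0.
Shift N→5, O→5.
Schedule K@1, L@1, J@5, M@5, N@5, O@5: d1:7  d2:7  d3:7  d4:7  d5:7  d6:7  d7:3  d8:0  d9:0 — peak 7.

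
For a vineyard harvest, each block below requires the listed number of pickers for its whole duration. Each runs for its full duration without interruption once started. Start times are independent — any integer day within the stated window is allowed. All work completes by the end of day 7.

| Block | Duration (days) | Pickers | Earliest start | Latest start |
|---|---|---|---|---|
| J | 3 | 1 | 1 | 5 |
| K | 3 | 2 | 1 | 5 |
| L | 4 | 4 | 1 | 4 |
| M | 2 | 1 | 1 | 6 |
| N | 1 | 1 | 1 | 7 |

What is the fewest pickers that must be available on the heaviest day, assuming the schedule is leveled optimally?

4

Early-start (J@1, K@1, L@1, M@1, N@1) gives peak 9: d1:9  d2:8  d3:7  d4:4  d5:0  d6:0  d7:0.
Shift L→4, N→3.
Schedule J@1, K@1, L@4, M@1, N@3: d1:4  d2:4  d3:4  d4:4  d5:4  d6:4  d7:4 — peak 4.
Total picker-days = 28 over 7 days ⇒ peak ≥ ⌈28/7⌉ = 4, so 4 is optimal.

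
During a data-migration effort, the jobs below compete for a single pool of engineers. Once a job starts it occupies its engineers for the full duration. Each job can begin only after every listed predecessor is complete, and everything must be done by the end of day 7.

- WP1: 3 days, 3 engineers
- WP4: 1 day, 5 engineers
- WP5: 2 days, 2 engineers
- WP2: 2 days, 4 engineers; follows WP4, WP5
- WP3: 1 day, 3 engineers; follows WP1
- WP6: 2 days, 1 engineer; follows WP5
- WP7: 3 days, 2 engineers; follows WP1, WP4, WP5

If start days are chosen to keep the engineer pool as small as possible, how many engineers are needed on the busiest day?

Early-start (WP1@1, WP4@1, WP5@1, WP2@3, WP3@4, WP6@3, WP7@4) gives peak 10: d1:10  d2:5  d3:8  d4:10  d5:2  d6:2  d7:0.
Shift WP4→4, WP2→5, WP3→7, WP7→5.
Schedule WP1@1, WP4@4, WP5@1, WP2@5, WP3@7, WP6@3, WP7@5: d1:5  d2:5  d3:4  d4:6  d5:6  d6:6  d7:5 — peak 6.
Total engineer-days = 37 over 7 days ⇒ peak ≥ ⌈37/7⌉ = 6, so 6 is optimal.

6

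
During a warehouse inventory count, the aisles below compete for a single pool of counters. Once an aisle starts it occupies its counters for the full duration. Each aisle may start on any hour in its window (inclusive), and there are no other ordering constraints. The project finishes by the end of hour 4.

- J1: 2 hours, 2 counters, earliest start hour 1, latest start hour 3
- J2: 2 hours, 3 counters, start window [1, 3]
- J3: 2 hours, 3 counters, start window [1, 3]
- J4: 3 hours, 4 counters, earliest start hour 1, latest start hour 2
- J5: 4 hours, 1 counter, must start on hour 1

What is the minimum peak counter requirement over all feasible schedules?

10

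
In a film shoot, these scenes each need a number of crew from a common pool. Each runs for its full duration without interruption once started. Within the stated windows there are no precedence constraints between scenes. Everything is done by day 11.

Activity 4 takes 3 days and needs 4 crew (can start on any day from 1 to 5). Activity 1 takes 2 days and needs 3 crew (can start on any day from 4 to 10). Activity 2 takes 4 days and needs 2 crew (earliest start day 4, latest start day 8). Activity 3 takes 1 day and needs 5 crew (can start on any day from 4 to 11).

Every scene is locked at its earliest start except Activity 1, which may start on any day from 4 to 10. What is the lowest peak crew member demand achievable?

Activity 1@4: d1:4  d2:4  d3:4  d4:10  d5:5  d6:2  d7:2  d8:0  d9:0  d10:0  d11:0 → peak 10
Activity 1@5: d1:4  d2:4  d3:4  d4:7  d5:5  d6:5  d7:2  d8:0  d9:0  d10:0  d11:0 → peak 7
Activity 1@6: d1:4  d2:4  d3:4  d4:7  d5:2  d6:5  d7:5  d8:0  d9:0  d10:0  d11:0 → peak 7
Activity 1@7: d1:4  d2:4  d3:4  d4:7  d5:2  d6:2  d7:5  d8:3  d9:0  d10:0  d11:0 → peak 7
Activity 1@8: d1:4  d2:4  d3:4  d4:7  d5:2  d6:2  d7:2  d8:3  d9:3  d10:0  d11:0 → peak 7
Activity 1@9: d1:4  d2:4  d3:4  d4:7  d5:2  d6:2  d7:2  d8:0  d9:3  d10:3  d11:0 → peak 7
Activity 1@10: d1:4  d2:4  d3:4  d4:7  d5:2  d6:2  d7:2  d8:0  d9:0  d10:3  d11:3 → peak 7
Best is Activity 1@5, peak 7.

7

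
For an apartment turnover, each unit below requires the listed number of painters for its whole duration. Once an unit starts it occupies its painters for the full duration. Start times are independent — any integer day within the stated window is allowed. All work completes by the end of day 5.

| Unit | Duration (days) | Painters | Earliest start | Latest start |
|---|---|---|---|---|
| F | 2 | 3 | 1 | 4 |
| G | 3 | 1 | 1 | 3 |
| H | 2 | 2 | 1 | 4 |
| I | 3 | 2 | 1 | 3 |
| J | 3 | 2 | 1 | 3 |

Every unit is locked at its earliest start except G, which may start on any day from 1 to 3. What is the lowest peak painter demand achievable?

G@1: d1:10  d2:10  d3:5  d4:0  d5:0 → peak 10
G@2: d1:9  d2:10  d3:5  d4:1  d5:0 → peak 10
G@3: d1:9  d2:9  d3:5  d4:1  d5:1 → peak 9
Best is G@3, peak 9.

9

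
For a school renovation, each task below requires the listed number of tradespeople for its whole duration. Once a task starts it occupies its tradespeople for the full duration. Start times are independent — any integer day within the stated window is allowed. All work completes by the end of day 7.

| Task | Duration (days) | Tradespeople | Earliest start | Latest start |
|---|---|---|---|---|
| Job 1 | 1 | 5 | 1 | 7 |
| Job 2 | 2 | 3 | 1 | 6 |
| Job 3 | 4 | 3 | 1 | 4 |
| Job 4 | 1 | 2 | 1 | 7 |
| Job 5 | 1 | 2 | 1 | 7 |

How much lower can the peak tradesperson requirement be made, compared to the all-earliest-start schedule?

Early-start peak: d1:15  d2:6  d3:3  d4:3  d5:0  d6:0  d7:0 ⇒ 15.
Leveled (Job 1@1, Job 2@2, Job 3@4, Job 4@2, Job 5@3): d1:5  d2:5  d3:5  d4:3  d5:3  d6:3  d7:3 ⇒ 5.
Reduction 15 − 5 = 10.

10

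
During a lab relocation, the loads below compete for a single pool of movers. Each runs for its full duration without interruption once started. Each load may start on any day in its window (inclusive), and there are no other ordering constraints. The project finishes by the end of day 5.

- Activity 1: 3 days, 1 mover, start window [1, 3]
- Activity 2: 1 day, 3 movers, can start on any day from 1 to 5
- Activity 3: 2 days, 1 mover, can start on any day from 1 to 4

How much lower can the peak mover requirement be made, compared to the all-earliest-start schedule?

Early-start peak: d1:5  d2:2  d3:1  d4:0  d5:0 ⇒ 5.
Leveled (Activity 1@1, Activity 2@4, Activity 3@1): d1:2  d2:2  d3:1  d4:3  d5:0 ⇒ 3.
Reduction 5 − 3 = 2.

2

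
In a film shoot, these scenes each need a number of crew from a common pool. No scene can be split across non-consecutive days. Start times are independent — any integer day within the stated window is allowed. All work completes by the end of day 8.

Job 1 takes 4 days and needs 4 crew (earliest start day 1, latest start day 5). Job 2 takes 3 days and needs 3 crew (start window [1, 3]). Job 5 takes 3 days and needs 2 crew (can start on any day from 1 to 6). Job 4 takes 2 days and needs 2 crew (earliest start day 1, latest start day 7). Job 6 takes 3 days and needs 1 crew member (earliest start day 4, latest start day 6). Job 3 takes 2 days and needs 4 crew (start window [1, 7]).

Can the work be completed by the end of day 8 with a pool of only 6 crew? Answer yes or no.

The minimum achievable peak is 7; 6 < 7, so no feasible schedule stays within the cap.

no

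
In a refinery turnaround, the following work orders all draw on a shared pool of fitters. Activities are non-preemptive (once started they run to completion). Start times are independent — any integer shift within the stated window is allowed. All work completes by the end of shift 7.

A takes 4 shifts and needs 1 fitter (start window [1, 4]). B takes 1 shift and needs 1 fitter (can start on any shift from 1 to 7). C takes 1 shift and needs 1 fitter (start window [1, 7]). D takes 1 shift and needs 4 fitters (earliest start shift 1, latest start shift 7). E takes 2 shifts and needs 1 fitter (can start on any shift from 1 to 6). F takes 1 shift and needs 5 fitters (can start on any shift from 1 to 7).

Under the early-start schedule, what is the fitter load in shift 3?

At early start, shift 3 has: A.
Demand: 1 = 1.

1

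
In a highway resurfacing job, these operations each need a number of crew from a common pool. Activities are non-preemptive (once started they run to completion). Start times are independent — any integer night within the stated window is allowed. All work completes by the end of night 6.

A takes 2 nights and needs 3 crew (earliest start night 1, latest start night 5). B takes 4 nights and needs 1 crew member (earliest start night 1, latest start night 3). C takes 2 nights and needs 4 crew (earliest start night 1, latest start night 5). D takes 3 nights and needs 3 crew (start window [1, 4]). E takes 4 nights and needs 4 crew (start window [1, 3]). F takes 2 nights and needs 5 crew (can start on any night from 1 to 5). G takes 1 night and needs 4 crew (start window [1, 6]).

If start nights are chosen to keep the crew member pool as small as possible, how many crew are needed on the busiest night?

10

Early-start (A@1, B@1, C@1, D@1, E@1, F@1, G@1) gives peak 24: n1:24  n2:20  n3:8  n4:5  n5:0  n6:0.
Shift B→3, E→3, F→4, G→6.
Schedule A@1, B@3, C@1, D@1, E@3, F@4, G@6: n1:10  n2:10  n3:8  n4:10  n5:10  n6:9 — peak 10.
Total crew member-nights = 57 over 6 nights ⇒ peak ≥ ⌈57/6⌉ = 10, so 10 is optimal.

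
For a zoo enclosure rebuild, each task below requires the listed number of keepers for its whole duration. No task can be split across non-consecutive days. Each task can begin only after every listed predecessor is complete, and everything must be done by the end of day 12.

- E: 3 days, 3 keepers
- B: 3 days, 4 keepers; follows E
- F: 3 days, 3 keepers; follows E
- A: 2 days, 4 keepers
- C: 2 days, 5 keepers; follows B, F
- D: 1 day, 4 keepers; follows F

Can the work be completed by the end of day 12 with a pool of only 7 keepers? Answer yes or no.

Schedule E@1, B@4, F@4, A@1, C@7, D@9: d1:7  d2:7  d3:3  d4:7  d5:7  d6:7  d7:5  d8:5  d9:4  d10:0  d11:0  d12:0 — peak 7 ≤ 7.

yes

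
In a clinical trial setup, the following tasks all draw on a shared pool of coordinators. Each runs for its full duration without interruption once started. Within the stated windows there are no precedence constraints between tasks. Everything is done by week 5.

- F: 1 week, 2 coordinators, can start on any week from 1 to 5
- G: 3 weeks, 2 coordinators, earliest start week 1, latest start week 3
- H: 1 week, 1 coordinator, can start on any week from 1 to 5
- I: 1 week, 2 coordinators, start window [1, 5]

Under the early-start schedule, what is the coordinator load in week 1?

At early start, week 1 has: F, G, H, I.
Demand: 2 + 2 + 1 + 2 = 7.

7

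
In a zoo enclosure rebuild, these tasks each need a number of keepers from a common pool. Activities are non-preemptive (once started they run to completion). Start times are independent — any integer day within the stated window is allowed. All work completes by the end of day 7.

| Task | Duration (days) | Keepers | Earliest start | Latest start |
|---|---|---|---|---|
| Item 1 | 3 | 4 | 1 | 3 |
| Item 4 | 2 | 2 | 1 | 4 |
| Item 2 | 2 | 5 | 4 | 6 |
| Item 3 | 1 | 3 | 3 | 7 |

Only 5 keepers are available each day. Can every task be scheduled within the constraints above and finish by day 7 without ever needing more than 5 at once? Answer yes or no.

Schedule Item 1@1, Item 4@4, Item 2@6, Item 3@4: d1:4  d2:4  d3:4  d4:5  d5:2  d6:5  d7:5 — peak 5 ≤ 5.

yes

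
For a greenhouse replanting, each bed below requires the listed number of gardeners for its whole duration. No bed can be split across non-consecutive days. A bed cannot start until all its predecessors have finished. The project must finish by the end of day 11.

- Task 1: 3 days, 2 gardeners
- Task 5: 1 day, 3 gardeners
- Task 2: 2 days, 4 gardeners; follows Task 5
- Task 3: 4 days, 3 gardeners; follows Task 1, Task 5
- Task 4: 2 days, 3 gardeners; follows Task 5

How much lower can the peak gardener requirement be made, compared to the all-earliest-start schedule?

Early-start peak: d1:5  d2:9  d3:9  d4:3  d5:3  d6:3  d7:3  d8:0  d9:0  d10:0  d11:0 ⇒ 9.
Leveled (Task 1@1, Task 5@1, Task 2@4, Task 3@6, Task 4@2): d1:5  d2:5  d3:5  d4:4  d5:4  d6:3  d7:3  d8:3  d9:3  d10:0  d11:0 ⇒ 5.
Reduction 9 − 5 = 4.

4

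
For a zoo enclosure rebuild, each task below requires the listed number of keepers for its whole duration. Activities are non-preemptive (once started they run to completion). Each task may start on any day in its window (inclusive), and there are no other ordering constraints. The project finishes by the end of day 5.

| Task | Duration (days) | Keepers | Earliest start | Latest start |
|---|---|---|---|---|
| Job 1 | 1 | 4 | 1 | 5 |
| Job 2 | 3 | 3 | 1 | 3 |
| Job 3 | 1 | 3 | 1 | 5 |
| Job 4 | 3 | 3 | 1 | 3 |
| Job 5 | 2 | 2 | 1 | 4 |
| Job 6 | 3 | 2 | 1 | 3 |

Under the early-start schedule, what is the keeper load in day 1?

17

At early start, day 1 has: Job 1, Job 2, Job 3, Job 4, Job 5, Job 6.
Demand: 4 + 3 + 3 + 3 + 2 + 2 = 17.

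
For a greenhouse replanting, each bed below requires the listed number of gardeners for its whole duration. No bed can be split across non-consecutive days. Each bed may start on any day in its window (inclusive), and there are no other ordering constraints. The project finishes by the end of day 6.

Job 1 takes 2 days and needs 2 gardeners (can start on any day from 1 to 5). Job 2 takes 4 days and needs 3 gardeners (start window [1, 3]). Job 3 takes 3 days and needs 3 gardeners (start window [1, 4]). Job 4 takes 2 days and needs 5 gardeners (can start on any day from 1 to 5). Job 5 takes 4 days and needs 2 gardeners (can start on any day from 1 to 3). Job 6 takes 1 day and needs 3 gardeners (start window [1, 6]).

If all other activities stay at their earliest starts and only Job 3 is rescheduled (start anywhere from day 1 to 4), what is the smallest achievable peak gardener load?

15

Job 3@1: d1:18  d2:15  d3:8  d4:5  d5:0  d6:0 → peak 18
Job 3@2: d1:15  d2:15  d3:8  d4:8  d5:0  d6:0 → peak 15
Job 3@3: d1:15  d2:12  d3:8  d4:8  d5:3  d6:0 → peak 15
Job 3@4: d1:15  d2:12  d3:5  d4:8  d5:3  d6:3 → peak 15
Best is Job 3@2, peak 15.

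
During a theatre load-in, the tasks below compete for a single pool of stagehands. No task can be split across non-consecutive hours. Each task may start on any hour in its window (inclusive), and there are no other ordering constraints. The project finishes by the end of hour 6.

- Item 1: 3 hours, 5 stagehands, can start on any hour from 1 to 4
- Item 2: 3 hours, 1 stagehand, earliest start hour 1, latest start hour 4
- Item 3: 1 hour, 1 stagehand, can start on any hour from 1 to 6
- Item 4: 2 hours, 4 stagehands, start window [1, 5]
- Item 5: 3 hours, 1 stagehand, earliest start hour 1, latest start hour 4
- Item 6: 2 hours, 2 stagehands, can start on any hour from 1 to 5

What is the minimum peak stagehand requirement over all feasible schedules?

7

Early-start (Item 1@1, Item 2@1, Item 3@1, Item 4@1, Item 5@1, Item 6@1) gives peak 14: h1:14  h2:13  h3:7  h4:0  h5:0  h6:0.
Shift Item 4→4, Item 5→2, Item 6→4.
Schedule Item 1@1, Item 2@1, Item 3@1, Item 4@4, Item 5@2, Item 6@4: h1:7  h2:7  h3:7  h4:7  h5:6  h6:0 — peak 7.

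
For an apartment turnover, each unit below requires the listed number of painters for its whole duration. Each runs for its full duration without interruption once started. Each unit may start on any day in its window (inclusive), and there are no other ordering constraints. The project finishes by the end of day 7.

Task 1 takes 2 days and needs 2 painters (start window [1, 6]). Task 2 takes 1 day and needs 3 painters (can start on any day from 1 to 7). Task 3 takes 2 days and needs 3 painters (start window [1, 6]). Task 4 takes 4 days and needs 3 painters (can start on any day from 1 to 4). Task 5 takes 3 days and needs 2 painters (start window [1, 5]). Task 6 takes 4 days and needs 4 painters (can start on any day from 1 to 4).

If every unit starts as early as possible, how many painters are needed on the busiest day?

17

Early-start schedule: Task 1@1, Task 2@1, Task 3@1, Task 4@1, Task 5@1, Task 6@1.
Load per day: day 1: 17, day 2: 14, day 3: 9, day 4: 7, day 5: 0, day 6: 0, day 7: 0.
Peak is 17.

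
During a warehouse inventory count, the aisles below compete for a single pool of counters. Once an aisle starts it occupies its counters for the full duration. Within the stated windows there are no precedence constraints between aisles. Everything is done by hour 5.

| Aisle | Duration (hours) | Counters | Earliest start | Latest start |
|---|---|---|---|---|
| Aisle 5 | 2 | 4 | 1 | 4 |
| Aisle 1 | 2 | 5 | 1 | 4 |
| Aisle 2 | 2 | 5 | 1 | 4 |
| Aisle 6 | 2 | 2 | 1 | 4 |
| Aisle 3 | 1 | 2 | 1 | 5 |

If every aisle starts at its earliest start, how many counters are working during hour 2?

16

At early start, hour 2 has: Aisle 5, Aisle 1, Aisle 2, Aisle 6.
Demand: 4 + 5 + 5 + 2 = 16.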